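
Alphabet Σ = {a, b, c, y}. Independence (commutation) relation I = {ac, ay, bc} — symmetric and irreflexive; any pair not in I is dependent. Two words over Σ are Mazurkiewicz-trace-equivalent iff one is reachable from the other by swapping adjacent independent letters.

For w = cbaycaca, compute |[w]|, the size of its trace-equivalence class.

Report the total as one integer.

55

drop 0:c onto floor
drop 1:b onto floor
drop 2:a onto {1:b}
drop 3:y onto {0:c, 1:b}
drop 4:c onto {3:y}
drop 5:a onto {2:a}
drop 6:c onto {4:c}
drop 7:a onto {5:a}
ground layer = {0:c, 1:b}
drop-orders for the pieces not yet dropped (sum over which currently-grounded one goes next):
  1 to go: {6} 1  {7} 1
  2 to go: {4,6} 1  {5,7} 1  {6,7} 2
  3 to go: {2,5,7} 1  {3,4,6} 1  {4,6,7} 3  {5,6,7} 3
  4 to go: {0,3,4,6} 1  {2,5,6,7} 4  {3,4,6,7} 4  {4,5,6,7} 6
  5 to go: {0,3,4,6,7} 5  {2,4,5,6,7} 10  {3,4,5,6,7} 10
  6 to go: {0,3,4,5,6,7} 15  {2,3,4,5,6,7} 20
  if 0:c drops first: 20 orders
  if 1:b drops first: 35 orders
heap linearizations: 55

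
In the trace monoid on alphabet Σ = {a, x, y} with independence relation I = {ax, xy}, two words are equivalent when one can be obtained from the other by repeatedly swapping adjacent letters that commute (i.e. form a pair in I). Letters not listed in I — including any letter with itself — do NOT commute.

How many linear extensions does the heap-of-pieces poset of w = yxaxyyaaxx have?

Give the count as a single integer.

210

0(y) covers ∅
1(x) covers ∅
2(a) covers 0:y
3(x) covers 1:x
4(y) covers 2:a
5(y) covers 4:y
6(a) covers 5:y
7(a) covers 6:a
8(x) covers 3:x
9(x) covers 8:x
floor of heap: 0:y, 1:x
completions by unplaced set U, small U first (add the entries for U minus each lowest piece of U):
  |U|=1: {7}:1  {9}:1
  |U|=2: {6,7}:1  {7,9}:2  {8,9}:1
  |U|=3: {3,8,9}:1  {5,6,7}:1  {6,7,9}:3  {7,8,9}:3
  |U|=4: {1,3,8,9}:1  {3,7,8,9}:4  {4,5,6,7}:1  {5,6,7,9}:4  {6,7,8,9}:6
  |U|=5: {1,3,7,8,9}:5  {2,4,5,6,7}:1  {3,6,7,8,9}:10  {4,5,6,7,9}:5  {5,6,7,8,9}:10
  |U|=6: {0,2,4,5,6,7}:1  {1,3,6,7,8,9}:15  {2,4,5,6,7,9}:6  {3,5,6,7,8,9}:20  {4,5,6,7,8,9}:15
  |U|=7: {0,2,4,5,6,7,9}:7  {1,3,5,6,7,8,9}:35  {2,4,5,6,7,8,9}:21  {3,4,5,6,7,8,9}:35
  |U|=8: {0,2,4,5,6,7,8,9}:28  {1,3,4,5,6,7,8,9}:70  {2,3,4,5,6,7,8,9}:56
  start at 0(y): 126
  start at 1(x): 84
sum over floor = 210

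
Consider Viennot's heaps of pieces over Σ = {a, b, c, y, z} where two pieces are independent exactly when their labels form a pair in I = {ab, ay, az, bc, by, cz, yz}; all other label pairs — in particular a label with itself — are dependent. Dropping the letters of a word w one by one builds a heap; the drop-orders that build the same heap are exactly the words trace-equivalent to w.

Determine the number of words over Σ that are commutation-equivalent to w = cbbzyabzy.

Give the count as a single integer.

378

#0=c has no predecessor
#1=b has no predecessor
#2=b depends on [1:b]
#3=z depends on [2:b]
#4=y depends on [0:c]
#5=a depends on [0:c]
#6=b depends on [3:z]
#7=z depends on [6:b]
#8=y depends on [4:y]
sources: [0:c, 1:b]
N(rest) = Σ N(rest − s) over sources s of rest; N(one piece) = 1:
  size 1 → [5]=1  [7]=1  [8]=1
  size 2 → [4,8]=1  [5,7]=2  [5,8]=2  [6,7]=1  [7,8]=2
  size 3 → [3,6,7]=1  [4,5,8]=3  [4,7,8]=3  [5,6,7]=3  [5,7,8]=6  [6,7,8]=3
  size 4 → [0,4,5,8]=3  [2,3,6,7]=1  [3,5,6,7]=4  [3,6,7,8]=4  [4,5,7,8]=12  [4,6,7,8]=6  [5,6,7,8]=12
  size 5 → [0,4,5,7,8]=15  [1,2,3,6,7]=1  [2,3,5,6,7]=5  [2,3,6,7,8]=5  [3,4,6,7,8]=10  [3,5,6,7,8]=20  [4,5,6,7,8]=30
  size 6 → [0,4,5,6,7,8]=45  [1,2,3,5,6,7]=6  [1,2,3,6,7,8]=6  [2,3,4,6,7,8]=15  [2,3,5,6,7,8]=30  [3,4,5,6,7,8]=60
  size 7 → [0,3,4,5,6,7,8]=105  [1,2,3,4,6,7,8]=21  [1,2,3,5,6,7,8]=42  [2,3,4,5,6,7,8]=105
  first=0(c) contributes 168
  first=1(b) contributes 210
|[w]| = 378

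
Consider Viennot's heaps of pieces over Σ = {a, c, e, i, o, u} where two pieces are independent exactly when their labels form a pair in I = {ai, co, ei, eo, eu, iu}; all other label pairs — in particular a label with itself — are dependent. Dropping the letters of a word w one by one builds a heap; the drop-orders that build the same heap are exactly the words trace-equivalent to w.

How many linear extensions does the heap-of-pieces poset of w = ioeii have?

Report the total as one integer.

5

drop 0:i onto floor
drop 1:o onto {0:i}
drop 2:e onto floor
drop 3:i onto {1:o}
drop 4:i onto {3:i}
ground layer = {0:i, 2:e}
drop-orders for the pieces not yet dropped (sum over which currently-grounded one goes next):
  1 to go: {2} 1  {4} 1
  2 to go: {2,4} 2  {3,4} 1
  3 to go: {1,3,4} 1  {2,3,4} 3
  if 0:i drops first: 4 orders
  if 2:e drops first: 1 orders
heap linearizations: 5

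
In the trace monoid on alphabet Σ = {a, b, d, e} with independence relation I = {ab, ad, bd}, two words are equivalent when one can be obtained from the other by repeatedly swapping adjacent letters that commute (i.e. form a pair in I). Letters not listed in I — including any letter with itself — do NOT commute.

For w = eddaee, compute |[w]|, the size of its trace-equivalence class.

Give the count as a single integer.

piece 0:e — minimal
piece 1:d rests on {0:e}
piece 2:d rests on {1:d}
piece 3:a rests on {0:e}
piece 4:e rests on {2:d, 3:a}
piece 5:e rests on {4:e}
minimal pieces: {0:e}
ways to finish when only these pieces remain (= sum over removing one remaining piece with nothing left below it):
  1 left: {5}→1
  2 left: {4,5}→1
  3 left: {2,4,5}→1  {3,4,5}→1
  4 left: {1,2,4,5}→1  {2,3,4,5}→2
  placing 0:e first → 3 extensions

3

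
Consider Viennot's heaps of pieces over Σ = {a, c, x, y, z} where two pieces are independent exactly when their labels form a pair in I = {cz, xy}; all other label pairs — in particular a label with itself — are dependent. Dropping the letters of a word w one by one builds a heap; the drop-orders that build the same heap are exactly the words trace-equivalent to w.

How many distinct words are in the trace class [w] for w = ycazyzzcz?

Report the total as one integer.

4

piece 0:y — minimal
piece 1:c rests on {0:y}
piece 2:a rests on {1:c}
piece 3:z rests on {2:a}
piece 4:y rests on {3:z}
piece 5:z rests on {4:y}
piece 6:z rests on {5:z}
piece 7:c rests on {4:y}
piece 8:z rests on {6:z}
minimal pieces: {0:y}
ways to finish when only these pieces remain (= sum over removing one remaining piece with nothing left below it):
  1 left: {7}→1  {8}→1
  2 left: {6,8}→1  {7,8}→2
  3 left: {5,6,8}→1  {6,7,8}→3
  4 left: {5,6,7,8}→4
  5 left: {4,5,6,7,8}→4
  6 left: {3,4,5,6,7,8}→4
  7 left: {2,3,4,5,6,7,8}→4
  placing 0:y first → 4 extensions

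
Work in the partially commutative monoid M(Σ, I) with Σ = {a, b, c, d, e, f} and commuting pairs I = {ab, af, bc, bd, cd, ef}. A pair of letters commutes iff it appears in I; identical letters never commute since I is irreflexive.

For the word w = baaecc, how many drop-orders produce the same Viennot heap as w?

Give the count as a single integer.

0(b) covers ∅
1(a) covers ∅
2(a) covers 1:a
3(e) covers 0:b, 2:a
4(c) covers 3:e
5(c) covers 4:c
floor of heap: 0:b, 1:a
completions by unplaced set U, small U first (add the entries for U minus each lowest piece of U):
  |U|=1: {5}:1
  |U|=2: {4,5}:1
  |U|=3: {3,4,5}:1
  |U|=4: {0,3,4,5}:1  {2,3,4,5}:1
  start at 0(b): 1
  start at 1(a): 2
sum over floor = 3

3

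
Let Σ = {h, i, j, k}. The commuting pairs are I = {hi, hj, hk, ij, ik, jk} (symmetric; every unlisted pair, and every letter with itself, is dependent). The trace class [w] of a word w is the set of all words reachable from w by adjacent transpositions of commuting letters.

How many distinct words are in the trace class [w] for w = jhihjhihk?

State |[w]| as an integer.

3780

piece 0:j — minimal
piece 1:h — minimal
piece 2:i — minimal
piece 3:h rests on {1:h}
piece 4:j rests on {0:j}
piece 5:h rests on {3:h}
piece 6:i rests on {2:i}
piece 7:h rests on {5:h}
piece 8:k — minimal
minimal pieces: {0:j, 1:h, 2:i, 8:k}
ways to finish when only these pieces remain (= sum over removing one remaining piece with nothing left below it):
  1 left: {4}→1  {6}→1  {7}→1  {8}→1
  2 left: {0,4}→1  {2,6}→1  {4,6}→2  {4,7}→2  {4,8}→2  {5,7}→1  {6,7}→2  {6,8}→2  {7,8}→2
  3 left: {0,4,6}→3  {0,4,7}→3  {0,4,8}→3  {2,4,6}→3  {2,6,7}→3  {2,6,8}→3  {3,5,7}→1  {4,5,7}→3  {4,6,7}→6  {4,6,8}→6  {4,7,8}→6  {5,6,7}→3  {5,7,8}→3  {6,7,8}→6
  4 left: {0,2,4,6}→6  {0,4,5,7}→6  {0,4,6,7}→12  {0,4,6,8}→12  {0,4,7,8}→12  {1,3,5,7}→1  {2,4,6,7}→12  {2,4,6,8}→12  {2,5,6,7}→6  {2,6,7,8}→12  {3,4,5,7}→4  {3,5,6,7}→4  {3,5,7,8}→4  {4,5,6,7}→12  {4,5,7,8}→12  {4,6,7,8}→24  {5,6,7,8}→12
  5 left: {0,2,4,6,7}→30  {0,2,4,6,8}→30  {0,3,4,5,7}→10  {0,4,5,6,7}→30  {0,4,5,7,8}→30  {0,4,6,7,8}→60  {1,3,4,5,7}→5  {1,3,5,6,7}→5  {1,3,5,7,8}→5  {2,3,5,6,7}→10  {2,4,5,6,7}→30  {2,4,6,7,8}→60  {2,5,6,7,8}→30  {3,4,5,6,7}→20  {3,4,5,7,8}→20  {3,5,6,7,8}→20  {4,5,6,7,8}→60
  6 left: {0,1,3,4,5,7}→15  {0,2,4,5,6,7}→90  {0,2,4,6,7,8}→180  {0,3,4,5,6,7}→60  {0,3,4,5,7,8}→60  {0,4,5,6,7,8}→180  {1,2,3,5,6,7}→15  {1,3,4,5,6,7}→30  {1,3,4,5,7,8}→30  {1,3,5,6,7,8}→30  {2,3,4,5,6,7}→60  {2,3,5,6,7,8}→60  {2,4,5,6,7,8}→180  {3,4,5,6,7,8}→120
  7 left: {0,1,3,4,5,6,7}→105  {0,1,3,4,5,7,8}→105  {0,2,3,4,5,6,7}→210  {0,2,4,5,6,7,8}→630  {0,3,4,5,6,7,8}→420  {1,2,3,4,5,6,7}→105  {1,2,3,5,6,7,8}→105  {1,3,4,5,6,7,8}→210  {2,3,4,5,6,7,8}→420
  placing 0:j first → 840 extensions
  placing 1:h first → 1680 extensions
  placing 2:i first → 840 extensions
  placing 8:k first → 420 extensions
total linear extensions = 3780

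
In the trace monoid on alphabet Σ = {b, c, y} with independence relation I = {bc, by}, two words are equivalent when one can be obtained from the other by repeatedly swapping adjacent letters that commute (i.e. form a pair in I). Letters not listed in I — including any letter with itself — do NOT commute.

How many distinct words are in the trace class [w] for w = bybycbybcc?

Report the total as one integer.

210

0(b) covers ∅
1(y) covers ∅
2(b) covers 0:b
3(y) covers 1:y
4(c) covers 3:y
5(b) covers 2:b
6(y) covers 4:c
7(b) covers 5:b
8(c) covers 6:y
9(c) covers 8:c
floor of heap: 0:b, 1:y
completions by unplaced set U, small U first (add the entries for U minus each lowest piece of U):
  |U|=1: {7}:1  {9}:1
  |U|=2: {5,7}:1  {7,9}:2  {8,9}:1
  |U|=3: {2,5,7}:1  {5,7,9}:3  {6,8,9}:1  {7,8,9}:3
  |U|=4: {0,2,5,7}:1  {2,5,7,9}:4  {4,6,8,9}:1  {5,7,8,9}:6  {6,7,8,9}:4
  |U|=5: {0,2,5,7,9}:5  {2,5,7,8,9}:10  {3,4,6,8,9}:1  {4,6,7,8,9}:5  {5,6,7,8,9}:10
  |U|=6: {0,2,5,7,8,9}:15  {1,3,4,6,8,9}:1  {2,5,6,7,8,9}:20  {3,4,6,7,8,9}:6  {4,5,6,7,8,9}:15
  |U|=7: {0,2,5,6,7,8,9}:35  {1,3,4,6,7,8,9}:7  {2,4,5,6,7,8,9}:35  {3,4,5,6,7,8,9}:21
  |U|=8: {0,2,4,5,6,7,8,9}:70  {1,3,4,5,6,7,8,9}:28  {2,3,4,5,6,7,8,9}:56
  start at 0(b): 84
  start at 1(y): 126
sum over floor = 210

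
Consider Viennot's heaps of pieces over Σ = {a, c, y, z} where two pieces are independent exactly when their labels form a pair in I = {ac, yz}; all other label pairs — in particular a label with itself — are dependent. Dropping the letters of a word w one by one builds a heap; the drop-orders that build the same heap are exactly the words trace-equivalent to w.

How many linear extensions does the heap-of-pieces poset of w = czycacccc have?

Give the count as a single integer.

piece 0:c — minimal
piece 1:z rests on {0:c}
piece 2:y rests on {0:c}
piece 3:c rests on {1:z, 2:y}
piece 4:a rests on {1:z, 2:y}
piece 5:c rests on {3:c}
piece 6:c rests on {5:c}
piece 7:c rests on {6:c}
piece 8:c rests on {7:c}
minimal pieces: {0:c}
ways to finish when only these pieces remain (= sum over removing one remaining piece with nothing left below it):
  1 left: {4}→1  {8}→1
  2 left: {4,8}→2  {7,8}→1
  3 left: {4,7,8}→3  {6,7,8}→1
  4 left: {4,6,7,8}→4  {5,6,7,8}→1
  5 left: {3,5,6,7,8}→1  {4,5,6,7,8}→5
  6 left: {3,4,5,6,7,8}→6
  7 left: {1,3,4,5,6,7,8}→6  {2,3,4,5,6,7,8}→6
  placing 0:c first → 12 extensions

12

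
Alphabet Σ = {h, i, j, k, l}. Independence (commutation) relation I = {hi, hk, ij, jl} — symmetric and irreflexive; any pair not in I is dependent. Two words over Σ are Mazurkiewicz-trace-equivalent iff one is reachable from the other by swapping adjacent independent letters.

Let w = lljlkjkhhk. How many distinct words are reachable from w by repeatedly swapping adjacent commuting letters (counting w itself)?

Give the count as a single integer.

drop 0:l onto floor
drop 1:l onto {0:l}
drop 2:j onto floor
drop 3:l onto {1:l}
drop 4:k onto {2:j, 3:l}
drop 5:j onto {4:k}
drop 6:k onto {5:j}
drop 7:h onto {5:j}
drop 8:h onto {7:h}
drop 9:k onto {6:k}
ground layer = {0:l, 2:j}
drop-orders for the pieces not yet dropped (sum over which currently-grounded one goes next):
  1 to go: {8} 1  {9} 1
  2 to go: {6,9} 1  {7,8} 1  {8,9} 2
  3 to go: {6,8,9} 3  {7,8,9} 3
  4 to go: {6,7,8,9} 6
  5 to go: {5,6,7,8,9} 6
  6 to go: {4,5,6,7,8,9} 6
  7 to go: {2,4,5,6,7,8,9} 6  {3,4,5,6,7,8,9} 6
  8 to go: {1,3,4,5,6,7,8,9} 6  {2,3,4,5,6,7,8,9} 12
  if 0:l drops first: 18 orders
  if 2:j drops first: 6 orders
heap linearizations: 24

24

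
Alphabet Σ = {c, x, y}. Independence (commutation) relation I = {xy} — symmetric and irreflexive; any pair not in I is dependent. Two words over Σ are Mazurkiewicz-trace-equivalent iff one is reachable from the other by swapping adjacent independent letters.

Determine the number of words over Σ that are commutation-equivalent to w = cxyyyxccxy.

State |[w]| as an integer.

drop 0:c onto floor
drop 1:x onto {0:c}
drop 2:y onto {0:c}
drop 3:y onto {2:y}
drop 4:y onto {3:y}
drop 5:x onto {1:x}
drop 6:c onto {4:y, 5:x}
drop 7:c onto {6:c}
drop 8:x onto {7:c}
drop 9:y onto {7:c}
ground layer = {0:c}
drop-orders for the pieces not yet dropped (sum over which currently-grounded one goes next):
  1 to go: {8} 1  {9} 1
  2 to go: {8,9} 2
  3 to go: {7,8,9} 2
  4 to go: {6,7,8,9} 2
  5 to go: {4,6,7,8,9} 2  {5,6,7,8,9} 2
  6 to go: {1,5,6,7,8,9} 2  {3,4,6,7,8,9} 2  {4,5,6,7,8,9} 4
  7 to go: {1,4,5,6,7,8,9} 6  {2,3,4,6,7,8,9} 2  {3,4,5,6,7,8,9} 6
  8 to go: {1,3,4,5,6,7,8,9} 12  {2,3,4,5,6,7,8,9} 8
  if 0:c drops first: 20 orders

20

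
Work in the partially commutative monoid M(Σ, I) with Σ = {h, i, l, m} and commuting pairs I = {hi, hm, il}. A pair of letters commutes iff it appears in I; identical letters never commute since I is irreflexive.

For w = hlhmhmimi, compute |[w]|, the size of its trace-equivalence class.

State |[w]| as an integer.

0(h) covers ∅
1(l) covers 0:h
2(h) covers 1:l
3(m) covers 1:l
4(h) covers 2:h
5(m) covers 3:m
6(i) covers 5:m
7(m) covers 6:i
8(i) covers 7:m
floor of heap: 0:h
completions by unplaced set U, small U first (add the entries for U minus each lowest piece of U):
  |U|=1: {4}:1  {8}:1
  |U|=2: {2,4}:1  {4,8}:2  {7,8}:1
  |U|=3: {2,4,8}:3  {4,7,8}:3  {6,7,8}:1
  |U|=4: {2,4,7,8}:6  {4,6,7,8}:4  {5,6,7,8}:1
  |U|=5: {2,4,6,7,8}:10  {3,5,6,7,8}:1  {4,5,6,7,8}:5
  |U|=6: {2,4,5,6,7,8}:15  {3,4,5,6,7,8}:6
  |U|=7: {2,3,4,5,6,7,8}:21
  start at 0(h): 21

21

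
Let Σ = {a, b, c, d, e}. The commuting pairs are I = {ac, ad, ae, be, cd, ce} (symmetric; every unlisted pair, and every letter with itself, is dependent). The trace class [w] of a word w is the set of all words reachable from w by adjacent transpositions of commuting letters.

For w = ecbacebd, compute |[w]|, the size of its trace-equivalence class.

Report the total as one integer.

42

drop 0:e onto floor
drop 1:c onto floor
drop 2:b onto {1:c}
drop 3:a onto {2:b}
drop 4:c onto {2:b}
drop 5:e onto {0:e}
drop 6:b onto {3:a, 4:c}
drop 7:d onto {5:e, 6:b}
ground layer = {0:e, 1:c}
drop-orders for the pieces not yet dropped (sum over which currently-grounded one goes next):
  1 to go: {7} 1
  2 to go: {5,7} 1  {6,7} 1
  3 to go: {0,5,7} 1  {3,6,7} 1  {4,6,7} 1  {5,6,7} 2
  4 to go: {0,5,6,7} 3  {3,4,6,7} 2  {3,5,6,7} 3  {4,5,6,7} 3
  5 to go: {0,3,5,6,7} 6  {0,4,5,6,7} 6  {2,3,4,6,7} 2  {3,4,5,6,7} 8
  6 to go: {0,3,4,5,6,7} 20  {1,2,3,4,6,7} 2  {2,3,4,5,6,7} 10
  if 0:e drops first: 12 orders
  if 1:c drops first: 30 orders
heap linearizations: 42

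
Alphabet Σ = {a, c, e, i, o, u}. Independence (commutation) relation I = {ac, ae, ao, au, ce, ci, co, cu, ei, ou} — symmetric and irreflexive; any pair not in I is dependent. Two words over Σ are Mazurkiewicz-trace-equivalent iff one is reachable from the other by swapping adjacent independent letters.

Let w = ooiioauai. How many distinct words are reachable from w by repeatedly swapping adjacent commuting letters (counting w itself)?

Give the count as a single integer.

12

piece 0:o — minimal
piece 1:o rests on {0:o}
piece 2:i rests on {1:o}
piece 3:i rests on {2:i}
piece 4:o rests on {3:i}
piece 5:a rests on {3:i}
piece 6:u rests on {3:i}
piece 7:a rests on {5:a}
piece 8:i rests on {4:o, 6:u, 7:a}
minimal pieces: {0:o}
ways to finish when only these pieces remain (= sum over removing one remaining piece with nothing left below it):
  1 left: {8}→1
  2 left: {4,8}→1  {6,8}→1  {7,8}→1
  3 left: {4,6,8}→2  {4,7,8}→2  {5,7,8}→1  {6,7,8}→2
  4 left: {4,5,7,8}→3  {4,6,7,8}→6  {5,6,7,8}→3
  5 left: {4,5,6,7,8}→12
  6 left: {3,4,5,6,7,8}→12
  7 left: {2,3,4,5,6,7,8}→12
  placing 0:o first → 12 extensions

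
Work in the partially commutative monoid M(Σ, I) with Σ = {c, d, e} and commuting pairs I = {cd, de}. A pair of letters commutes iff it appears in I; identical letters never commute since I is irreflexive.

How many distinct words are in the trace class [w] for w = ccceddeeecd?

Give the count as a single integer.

165

0(c) covers ∅
1(c) covers 0:c
2(c) covers 1:c
3(e) covers 2:c
4(d) covers ∅
5(d) covers 4:d
6(e) covers 3:e
7(e) covers 6:e
8(e) covers 7:e
9(c) covers 8:e
10(d) covers 5:d
floor of heap: 0:c, 4:d
completions by unplaced set U, small U first (add the entries for U minus each lowest piece of U):
  |U|=1: {9}:1  {10}:1
  |U|=2: {5,10}:1  {8,9}:1  {9,10}:2
  |U|=3: {4,5,10}:1  {5,9,10}:3  {7,8,9}:1  {8,9,10}:3
  |U|=4: {4,5,9,10}:4  {5,8,9,10}:6  {6,7,8,9}:1  {7,8,9,10}:4
  |U|=5: {3,6,7,8,9}:1  {4,5,8,9,10}:10  {5,7,8,9,10}:10  {6,7,8,9,10}:5
  |U|=6: {2,3,6,7,8,9}:1  {3,6,7,8,9,10}:6  {4,5,7,8,9,10}:20  {5,6,7,8,9,10}:15
  |U|=7: {1,2,3,6,7,8,9}:1  {2,3,6,7,8,9,10}:7  {3,5,6,7,8,9,10}:21  {4,5,6,7,8,9,10}:35
  |U|=8: {0,1,2,3,6,7,8,9}:1  {1,2,3,6,7,8,9,10}:8  {2,3,5,6,7,8,9,10}:28  {3,4,5,6,7,8,9,10}:56
  |U|=9: {0,1,2,3,6,7,8,9,10}:9  {1,2,3,5,6,7,8,9,10}:36  {2,3,4,5,6,7,8,9,10}:84
  start at 0(c): 120
  start at 4(d): 45
sum over floor = 165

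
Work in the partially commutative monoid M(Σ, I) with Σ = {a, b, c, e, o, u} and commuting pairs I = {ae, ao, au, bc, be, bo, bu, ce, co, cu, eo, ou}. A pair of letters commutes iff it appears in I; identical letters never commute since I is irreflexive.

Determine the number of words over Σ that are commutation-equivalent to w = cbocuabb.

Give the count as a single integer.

168

#0=c has no predecessor
#1=b has no predecessor
#2=o has no predecessor
#3=c depends on [0:c]
#4=u has no predecessor
#5=a depends on [1:b, 3:c]
#6=b depends on [5:a]
#7=b depends on [6:b]
sources: [0:c, 1:b, 2:o, 4:u]
N(rest) = Σ N(rest − s) over sources s of rest; N(one piece) = 1:
  size 1 → [2]=1  [4]=1  [7]=1
  size 2 → [2,4]=2  [2,7]=2  [4,7]=2  [6,7]=1
  size 3 → [2,4,7]=6  [2,6,7]=3  [4,6,7]=3  [5,6,7]=1
  size 4 → [1,5,6,7]=1  [2,4,6,7]=12  [2,5,6,7]=4  [3,5,6,7]=1  [4,5,6,7]=4
  size 5 → [0,3,5,6,7]=1  [1,2,5,6,7]=5  [1,3,5,6,7]=2  [1,4,5,6,7]=5  [2,3,5,6,7]=5  [2,4,5,6,7]=20  [3,4,5,6,7]=5
  size 6 → [0,1,3,5,6,7]=3  [0,2,3,5,6,7]=6  [0,3,4,5,6,7]=6  [1,2,3,5,6,7]=12  [1,2,4,5,6,7]=30  [1,3,4,5,6,7]=12  [2,3,4,5,6,7]=30
  first=0(c) contributes 84
  first=1(b) contributes 42
  first=2(o) contributes 21
  first=4(u) contributes 21
|[w]| = 168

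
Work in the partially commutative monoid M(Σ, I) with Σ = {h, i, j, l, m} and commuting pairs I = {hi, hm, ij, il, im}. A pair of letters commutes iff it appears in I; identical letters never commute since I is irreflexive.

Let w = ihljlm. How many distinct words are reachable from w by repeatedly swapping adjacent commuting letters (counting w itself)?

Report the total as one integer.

#0=i has no predecessor
#1=h has no predecessor
#2=l depends on [1:h]
#3=j depends on [2:l]
#4=l depends on [3:j]
#5=m depends on [4:l]
sources: [0:i, 1:h]
N(rest) = Σ N(rest − s) over sources s of rest; N(one piece) = 1:
  size 1 → [0]=1  [5]=1
  size 2 → [0,5]=2  [4,5]=1
  size 3 → [0,4,5]=3  [3,4,5]=1
  size 4 → [0,3,4,5]=4  [2,3,4,5]=1
  first=0(i) contributes 1
  first=1(h) contributes 5
|[w]| = 6

6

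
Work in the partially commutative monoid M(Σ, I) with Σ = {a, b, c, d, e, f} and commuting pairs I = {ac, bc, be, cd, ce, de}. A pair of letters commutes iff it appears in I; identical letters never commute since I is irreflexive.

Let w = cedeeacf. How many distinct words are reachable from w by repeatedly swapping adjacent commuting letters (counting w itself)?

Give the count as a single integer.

#0=c has no predecessor
#1=e has no predecessor
#2=d has no predecessor
#3=e depends on [1:e]
#4=e depends on [3:e]
#5=a depends on [2:d, 4:e]
#6=c depends on [0:c]
#7=f depends on [5:a, 6:c]
sources: [0:c, 1:e, 2:d]
N(rest) = Σ N(rest − s) over sources s of rest; N(one piece) = 1:
  size 1 → [7]=1
  size 2 → [5,7]=1  [6,7]=1
  size 3 → [0,6,7]=1  [2,5,7]=1  [4,5,7]=1  [5,6,7]=2
  size 4 → [0,5,6,7]=3  [2,4,5,7]=2  [2,5,6,7]=3  [3,4,5,7]=1  [4,5,6,7]=3
  size 5 → [0,2,5,6,7]=6  [0,4,5,6,7]=6  [1,3,4,5,7]=1  [2,3,4,5,7]=3  [2,4,5,6,7]=8  [3,4,5,6,7]=4
  size 6 → [0,2,4,5,6,7]=20  [0,3,4,5,6,7]=10  [1,2,3,4,5,7]=4  [1,3,4,5,6,7]=5  [2,3,4,5,6,7]=15
  first=0(c) contributes 24
  first=1(e) contributes 45
  first=2(d) contributes 15
|[w]| = 84

84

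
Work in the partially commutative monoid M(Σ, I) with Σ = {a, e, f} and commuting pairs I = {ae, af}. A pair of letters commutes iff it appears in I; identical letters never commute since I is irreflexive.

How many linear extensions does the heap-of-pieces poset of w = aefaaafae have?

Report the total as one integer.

126

piece 0:a — minimal
piece 1:e — minimal
piece 2:f rests on {1:e}
piece 3:a rests on {0:a}
piece 4:a rests on {3:a}
piece 5:a rests on {4:a}
piece 6:f rests on {2:f}
piece 7:a rests on {5:a}
piece 8:e rests on {6:f}
minimal pieces: {0:a, 1:e}
ways to finish when only these pieces remain (= sum over removing one remaining piece with nothing left below it):
  1 left: {7}→1  {8}→1
  2 left: {5,7}→1  {6,8}→1  {7,8}→2
  3 left: {2,6,8}→1  {4,5,7}→1  {5,7,8}→3  {6,7,8}→3
  4 left: {1,2,6,8}→1  {2,6,7,8}→4  {3,4,5,7}→1  {4,5,7,8}→4  {5,6,7,8}→6
  5 left: {0,3,4,5,7}→1  {1,2,6,7,8}→5  {2,5,6,7,8}→10  {3,4,5,7,8}→5  {4,5,6,7,8}→10
  6 left: {0,3,4,5,7,8}→6  {1,2,5,6,7,8}→15  {2,4,5,6,7,8}→20  {3,4,5,6,7,8}→15
  7 left: {0,3,4,5,6,7,8}→21  {1,2,4,5,6,7,8}→35  {2,3,4,5,6,7,8}→35
  placing 0:a first → 70 extensions
  placing 1:e first → 56 extensions
total linear extensions = 126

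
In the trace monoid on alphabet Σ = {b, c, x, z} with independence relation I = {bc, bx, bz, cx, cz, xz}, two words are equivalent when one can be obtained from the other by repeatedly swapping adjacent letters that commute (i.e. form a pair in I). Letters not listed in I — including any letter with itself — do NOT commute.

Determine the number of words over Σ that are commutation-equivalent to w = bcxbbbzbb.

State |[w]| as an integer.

0(b) covers ∅
1(c) covers ∅
2(x) covers ∅
3(b) covers 0:b
4(b) covers 3:b
5(b) covers 4:b
6(z) covers ∅
7(b) covers 5:b
8(b) covers 7:b
floor of heap: 0:b, 1:c, 2:x, 6:z
completions by unplaced set U, small U first (add the entries for U minus each lowest piece of U):
  |U|=1: {1}:1  {2}:1  {6}:1  {8}:1
  |U|=2: {1,2}:2  {1,6}:2  {1,8}:2  {2,6}:2  {2,8}:2  {6,8}:2  {7,8}:1
  |U|=3: {1,2,6}:6  {1,2,8}:6  {1,6,8}:6  {1,7,8}:3  {2,6,8}:6  {2,7,8}:3  {5,7,8}:1  {6,7,8}:3
  |U|=4: {1,2,6,8}:24  {1,2,7,8}:12  {1,5,7,8}:4  {1,6,7,8}:12  {2,5,7,8}:4  {2,6,7,8}:12  {4,5,7,8}:1  {5,6,7,8}:4
  |U|=5: {1,2,5,7,8}:20  {1,2,6,7,8}:60  {1,4,5,7,8}:5  {1,5,6,7,8}:20  {2,4,5,7,8}:5  {2,5,6,7,8}:20  {3,4,5,7,8}:1  {4,5,6,7,8}:5
  |U|=6: {0,3,4,5,7,8}:1  {1,2,4,5,7,8}:30  {1,2,5,6,7,8}:120  {1,3,4,5,7,8}:6  {1,4,5,6,7,8}:30  {2,3,4,5,7,8}:6  {2,4,5,6,7,8}:30  {3,4,5,6,7,8}:6
  |U|=7: {0,1,3,4,5,7,8}:7  {0,2,3,4,5,7,8}:7  {0,3,4,5,6,7,8}:7  {1,2,3,4,5,7,8}:42  {1,2,4,5,6,7,8}:210  {1,3,4,5,6,7,8}:42  {2,3,4,5,6,7,8}:42
  start at 0(b): 336
  start at 1(c): 56
  start at 2(x): 56
  start at 6(z): 56
sum over floor = 504

504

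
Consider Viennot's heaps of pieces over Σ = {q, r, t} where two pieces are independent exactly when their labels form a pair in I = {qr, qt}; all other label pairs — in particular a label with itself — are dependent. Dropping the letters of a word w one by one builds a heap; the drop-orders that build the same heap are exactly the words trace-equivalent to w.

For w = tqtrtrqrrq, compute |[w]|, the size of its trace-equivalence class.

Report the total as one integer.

0(t) covers ∅
1(q) covers ∅
2(t) covers 0:t
3(r) covers 2:t
4(t) covers 3:r
5(r) covers 4:t
6(q) covers 1:q
7(r) covers 5:r
8(r) covers 7:r
9(q) covers 6:q
floor of heap: 0:t, 1:q
completions by unplaced set U, small U first (add the entries for U minus each lowest piece of U):
  |U|=1: {8}:1  {9}:1
  |U|=2: {6,9}:1  {7,8}:1  {8,9}:2
  |U|=3: {1,6,9}:1  {5,7,8}:1  {6,8,9}:3  {7,8,9}:3
  |U|=4: {1,6,8,9}:4  {4,5,7,8}:1  {5,7,8,9}:4  {6,7,8,9}:6
  |U|=5: {1,6,7,8,9}:10  {3,4,5,7,8}:1  {4,5,7,8,9}:5  {5,6,7,8,9}:10
  |U|=6: {1,5,6,7,8,9}:20  {2,3,4,5,7,8}:1  {3,4,5,7,8,9}:6  {4,5,6,7,8,9}:15
  |U|=7: {0,2,3,4,5,7,8}:1  {1,4,5,6,7,8,9}:35  {2,3,4,5,7,8,9}:7  {3,4,5,6,7,8,9}:21
  |U|=8: {0,2,3,4,5,7,8,9}:8  {1,3,4,5,6,7,8,9}:56  {2,3,4,5,6,7,8,9}:28
  start at 0(t): 84
  start at 1(q): 36
sum over floor = 120

120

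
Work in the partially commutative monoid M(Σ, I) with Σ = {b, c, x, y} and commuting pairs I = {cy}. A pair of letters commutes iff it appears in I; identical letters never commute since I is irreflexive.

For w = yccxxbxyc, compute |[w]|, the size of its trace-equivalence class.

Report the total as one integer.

6

#0=y has no predecessor
#1=c has no predecessor
#2=c depends on [1:c]
#3=x depends on [0:y, 2:c]
#4=x depends on [3:x]
#5=b depends on [4:x]
#6=x depends on [5:b]
#7=y depends on [6:x]
#8=c depends on [6:x]
sources: [0:y, 1:c]
N(rest) = Σ N(rest − s) over sources s of rest; N(one piece) = 1:
  size 1 → [7]=1  [8]=1
  size 2 → [7,8]=2
  size 3 → [6,7,8]=2
  size 4 → [5,6,7,8]=2
  size 5 → [4,5,6,7,8]=2
  size 6 → [3,4,5,6,7,8]=2
  size 7 → [0,3,4,5,6,7,8]=2  [2,3,4,5,6,7,8]=2
  first=0(y) contributes 2
  first=1(c) contributes 4
|[w]| = 6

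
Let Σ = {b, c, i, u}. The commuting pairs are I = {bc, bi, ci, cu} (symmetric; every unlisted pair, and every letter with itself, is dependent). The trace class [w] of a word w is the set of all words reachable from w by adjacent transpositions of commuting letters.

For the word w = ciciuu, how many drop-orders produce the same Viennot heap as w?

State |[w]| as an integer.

15

piece 0:c — minimal
piece 1:i — minimal
piece 2:c rests on {0:c}
piece 3:i rests on {1:i}
piece 4:u rests on {3:i}
piece 5:u rests on {4:u}
minimal pieces: {0:c, 1:i}
ways to finish when only these pieces remain (= sum over removing one remaining piece with nothing left below it):
  1 left: {2}→1  {5}→1
  2 left: {0,2}→1  {2,5}→2  {4,5}→1
  3 left: {0,2,5}→3  {2,4,5}→3  {3,4,5}→1
  4 left: {0,2,4,5}→6  {1,3,4,5}→1  {2,3,4,5}→4
  placing 0:c first → 5 extensions
  placing 1:i first → 10 extensions
total linear extensions = 15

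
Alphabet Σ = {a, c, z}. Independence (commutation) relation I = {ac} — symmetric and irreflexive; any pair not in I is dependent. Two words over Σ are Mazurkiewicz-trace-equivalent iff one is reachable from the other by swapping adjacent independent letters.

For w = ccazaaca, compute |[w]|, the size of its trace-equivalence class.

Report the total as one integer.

drop 0:c onto floor
drop 1:c onto {0:c}
drop 2:a onto floor
drop 3:z onto {1:c, 2:a}
drop 4:a onto {3:z}
drop 5:a onto {4:a}
drop 6:c onto {3:z}
drop 7:a onto {5:a}
ground layer = {0:c, 2:a}
drop-orders for the pieces not yet dropped (sum over which currently-grounded one goes next):
  1 to go: {6} 1  {7} 1
  2 to go: {5,7} 1  {6,7} 2
  3 to go: {4,5,7} 1  {5,6,7} 3
  4 to go: {4,5,6,7} 4
  5 to go: {3,4,5,6,7} 4
  6 to go: {1,3,4,5,6,7} 4  {2,3,4,5,6,7} 4
  if 0:c drops first: 8 orders
  if 2:a drops first: 4 orders
heap linearizations: 12

12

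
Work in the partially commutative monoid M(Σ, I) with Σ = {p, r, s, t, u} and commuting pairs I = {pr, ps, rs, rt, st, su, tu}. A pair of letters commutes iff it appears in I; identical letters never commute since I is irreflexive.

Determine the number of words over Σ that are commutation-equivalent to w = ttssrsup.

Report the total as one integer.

336

#0=t has no predecessor
#1=t depends on [0:t]
#2=s has no predecessor
#3=s depends on [2:s]
#4=r has no predecessor
#5=s depends on [3:s]
#6=u depends on [4:r]
#7=p depends on [1:t, 6:u]
sources: [0:t, 2:s, 4:r]
N(rest) = Σ N(rest − s) over sources s of rest; N(one piece) = 1:
  size 1 → [5]=1  [7]=1
  size 2 → [1,7]=1  [3,5]=1  [5,7]=2  [6,7]=1
  size 3 → [0,1,7]=1  [1,5,7]=3  [1,6,7]=2  [2,3,5]=1  [3,5,7]=3  [4,6,7]=1  [5,6,7]=3
  size 4 → [0,1,5,7]=4  [0,1,6,7]=3  [1,3,5,7]=6  [1,4,6,7]=3  [1,5,6,7]=8  [2,3,5,7]=4  [3,5,6,7]=6  [4,5,6,7]=4
  size 5 → [0,1,3,5,7]=10  [0,1,4,6,7]=6  [0,1,5,6,7]=15  [1,2,3,5,7]=10  [1,3,5,6,7]=20  [1,4,5,6,7]=15  [2,3,5,6,7]=10  [3,4,5,6,7]=10
  size 6 → [0,1,2,3,5,7]=20  [0,1,3,5,6,7]=45  [0,1,4,5,6,7]=36  [1,2,3,5,6,7]=40  [1,3,4,5,6,7]=45  [2,3,4,5,6,7]=20
  first=0(t) contributes 105
  first=2(s) contributes 126
  first=4(r) contributes 105
|[w]| = 336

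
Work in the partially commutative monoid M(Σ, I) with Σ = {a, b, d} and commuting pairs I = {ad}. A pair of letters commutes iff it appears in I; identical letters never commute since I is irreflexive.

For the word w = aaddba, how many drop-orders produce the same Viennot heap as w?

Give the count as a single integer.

drop 0:a onto floor
drop 1:a onto {0:a}
drop 2:d onto floor
drop 3:d onto {2:d}
drop 4:b onto {1:a, 3:d}
drop 5:a onto {4:b}
ground layer = {0:a, 2:d}
drop-orders for the pieces not yet dropped (sum over which currently-grounded one goes next):
  1 to go: {5} 1
  2 to go: {4,5} 1
  3 to go: {1,4,5} 1  {3,4,5} 1
  4 to go: {0,1,4,5} 1  {1,3,4,5} 2  {2,3,4,5} 1
  if 0:a drops first: 3 orders
  if 2:d drops first: 3 orders
heap linearizations: 6

6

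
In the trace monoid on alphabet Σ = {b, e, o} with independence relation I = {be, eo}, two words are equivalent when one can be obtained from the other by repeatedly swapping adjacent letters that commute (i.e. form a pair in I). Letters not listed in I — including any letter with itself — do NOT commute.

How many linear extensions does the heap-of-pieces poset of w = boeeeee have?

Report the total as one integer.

#0=b has no predecessor
#1=o depends on [0:b]
#2=e has no predecessor
#3=e depends on [2:e]
#4=e depends on [3:e]
#5=e depends on [4:e]
#6=e depends on [5:e]
sources: [0:b, 2:e]
N(rest) = Σ N(rest − s) over sources s of rest; N(one piece) = 1:
  size 1 → [1]=1  [6]=1
  size 2 → [0,1]=1  [1,6]=2  [5,6]=1
  size 3 → [0,1,6]=3  [1,5,6]=3  [4,5,6]=1
  size 4 → [0,1,5,6]=6  [1,4,5,6]=4  [3,4,5,6]=1
  size 5 → [0,1,4,5,6]=10  [1,3,4,5,6]=5  [2,3,4,5,6]=1
  first=0(b) contributes 6
  first=2(e) contributes 15
|[w]| = 21

21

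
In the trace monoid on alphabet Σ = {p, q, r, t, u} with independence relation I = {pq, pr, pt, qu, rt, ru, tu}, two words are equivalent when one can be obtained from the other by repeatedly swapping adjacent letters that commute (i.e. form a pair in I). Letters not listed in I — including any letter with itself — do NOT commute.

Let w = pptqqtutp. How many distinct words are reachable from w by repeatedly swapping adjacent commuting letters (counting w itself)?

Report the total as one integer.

126

piece 0:p — minimal
piece 1:p rests on {0:p}
piece 2:t — minimal
piece 3:q rests on {2:t}
piece 4:q rests on {3:q}
piece 5:t rests on {4:q}
piece 6:u rests on {1:p}
piece 7:t rests on {5:t}
piece 8:p rests on {6:u}
minimal pieces: {0:p, 2:t}
ways to finish when only these pieces remain (= sum over removing one remaining piece with nothing left below it):
  1 left: {7}→1  {8}→1
  2 left: {5,7}→1  {6,8}→1  {7,8}→2
  3 left: {1,6,8}→1  {4,5,7}→1  {5,7,8}→3  {6,7,8}→3
  4 left: {0,1,6,8}→1  {1,6,7,8}→4  {3,4,5,7}→1  {4,5,7,8}→4  {5,6,7,8}→6
  5 left: {0,1,6,7,8}→5  {1,5,6,7,8}→10  {2,3,4,5,7}→1  {3,4,5,7,8}→5  {4,5,6,7,8}→10
  6 left: {0,1,5,6,7,8}→15  {1,4,5,6,7,8}→20  {2,3,4,5,7,8}→6  {3,4,5,6,7,8}→15
  7 left: {0,1,4,5,6,7,8}→35  {1,3,4,5,6,7,8}→35  {2,3,4,5,6,7,8}→21
  placing 0:p first → 56 extensions
  placing 2:t first → 70 extensions
total linear extensions = 126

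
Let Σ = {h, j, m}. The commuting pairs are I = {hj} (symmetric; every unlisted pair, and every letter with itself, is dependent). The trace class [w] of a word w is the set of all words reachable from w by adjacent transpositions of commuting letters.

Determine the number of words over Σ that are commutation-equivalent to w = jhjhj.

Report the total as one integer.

0(j) covers ∅
1(h) covers ∅
2(j) covers 0:j
3(h) covers 1:h
4(j) covers 2:j
floor of heap: 0:j, 1:h
completions by unplaced set U, small U first (add the entries for U minus each lowest piece of U):
  |U|=1: {3}:1  {4}:1
  |U|=2: {1,3}:1  {2,4}:1  {3,4}:2
  |U|=3: {0,2,4}:1  {1,3,4}:3  {2,3,4}:3
  start at 0(j): 6
  start at 1(h): 4
sum over floor = 10

10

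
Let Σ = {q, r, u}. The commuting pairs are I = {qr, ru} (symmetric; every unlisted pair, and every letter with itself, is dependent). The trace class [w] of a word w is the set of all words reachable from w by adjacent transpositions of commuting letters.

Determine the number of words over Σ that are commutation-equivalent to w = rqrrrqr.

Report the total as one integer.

#0=r has no predecessor
#1=q has no predecessor
#2=r depends on [0:r]
#3=r depends on [2:r]
#4=r depends on [3:r]
#5=q depends on [1:q]
#6=r depends on [4:r]
sources: [0:r, 1:q]
N(rest) = Σ N(rest − s) over sources s of rest; N(one piece) = 1:
  size 1 → [5]=1  [6]=1
  size 2 → [1,5]=1  [4,6]=1  [5,6]=2
  size 3 → [1,5,6]=3  [3,4,6]=1  [4,5,6]=3
  size 4 → [1,4,5,6]=6  [2,3,4,6]=1  [3,4,5,6]=4
  size 5 → [0,2,3,4,6]=1  [1,3,4,5,6]=10  [2,3,4,5,6]=5
  first=0(r) contributes 15
  first=1(q) contributes 6
|[w]| = 21

21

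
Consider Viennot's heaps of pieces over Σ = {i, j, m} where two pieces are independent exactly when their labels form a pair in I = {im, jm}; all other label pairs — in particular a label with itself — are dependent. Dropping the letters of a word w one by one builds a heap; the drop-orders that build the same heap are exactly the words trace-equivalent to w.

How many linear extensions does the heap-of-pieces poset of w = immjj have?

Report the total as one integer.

#0=i has no predecessor
#1=m has no predecessor
#2=m depends on [1:m]
#3=j depends on [0:i]
#4=j depends on [3:j]
sources: [0:i, 1:m]
N(rest) = Σ N(rest − s) over sources s of rest; N(one piece) = 1:
  size 1 → [2]=1  [4]=1
  size 2 → [1,2]=1  [2,4]=2  [3,4]=1
  size 3 → [0,3,4]=1  [1,2,4]=3  [2,3,4]=3
  first=0(i) contributes 6
  first=1(m) contributes 4
|[w]| = 10

10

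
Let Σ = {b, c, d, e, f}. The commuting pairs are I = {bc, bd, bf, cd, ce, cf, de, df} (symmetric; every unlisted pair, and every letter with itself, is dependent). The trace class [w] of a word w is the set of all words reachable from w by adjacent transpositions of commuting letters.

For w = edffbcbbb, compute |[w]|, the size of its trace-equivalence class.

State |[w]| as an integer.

1080

piece 0:e — minimal
piece 1:d — minimal
piece 2:f rests on {0:e}
piece 3:f rests on {2:f}
piece 4:b rests on {0:e}
piece 5:c — minimal
piece 6:b rests on {4:b}
piece 7:b rests on {6:b}
piece 8:b rests on {7:b}
minimal pieces: {0:e, 1:d, 5:c}
ways to finish when only these pieces remain (= sum over removing one remaining piece with nothing left below it):
  1 left: {1}→1  {3}→1  {5}→1  {8}→1
  2 left: {1,3}→2  {1,5}→2  {1,8}→2  {2,3}→1  {3,5}→2  {3,8}→2  {5,8}→2  {7,8}→1
  3 left: {1,2,3}→3  {1,3,5}→6  {1,3,8}→6  {1,5,8}→6  {1,7,8}→3  {2,3,5}→3  {2,3,8}→3  {3,5,8}→6  {3,7,8}→3  {5,7,8}→3  {6,7,8}→1
  4 left: {1,2,3,5}→12  {1,2,3,8}→12  {1,3,5,8}→24  {1,3,7,8}→12  {1,5,7,8}→12  {1,6,7,8}→4  {2,3,5,8}→12  {2,3,7,8}→6  {3,5,7,8}→12  {3,6,7,8}→4  {4,6,7,8}→1  {5,6,7,8}→4
  5 left: {1,2,3,5,8}→60  {1,2,3,7,8}→30  {1,3,5,7,8}→60  {1,3,6,7,8}→20  {1,4,6,7,8}→5  {1,5,6,7,8}→20  {2,3,5,7,8}→30  {2,3,6,7,8}→10  {3,4,6,7,8}→5  {3,5,6,7,8}→20  {4,5,6,7,8}→5
  6 left: {1,2,3,5,7,8}→180  {1,2,3,6,7,8}→60  {1,3,4,6,7,8}→30  {1,3,5,6,7,8}→120  {1,4,5,6,7,8}→30  {2,3,4,6,7,8}→15  {2,3,5,6,7,8}→60  {3,4,5,6,7,8}→30
  7 left: {0,2,3,4,6,7,8}→15  {1,2,3,4,6,7,8}→105  {1,2,3,5,6,7,8}→420  {1,3,4,5,6,7,8}→210  {2,3,4,5,6,7,8}→105
  placing 0:e first → 840 extensions
  placing 1:d first → 120 extensions
  placing 5:c first → 120 extensions
total linear extensions = 1080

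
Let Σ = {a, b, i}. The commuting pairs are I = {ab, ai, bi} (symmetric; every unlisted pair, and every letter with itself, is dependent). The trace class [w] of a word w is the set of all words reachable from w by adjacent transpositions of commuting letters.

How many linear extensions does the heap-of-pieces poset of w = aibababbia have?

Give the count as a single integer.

piece 0:a — minimal
piece 1:i — minimal
piece 2:b — minimal
piece 3:a rests on {0:a}
piece 4:b rests on {2:b}
piece 5:a rests on {3:a}
piece 6:b rests on {4:b}
piece 7:b rests on {6:b}
piece 8:i rests on {1:i}
piece 9:a rests on {5:a}
minimal pieces: {0:a, 1:i, 2:b}
ways to finish when only these pieces remain (= sum over removing one remaining piece with nothing left below it):
  1 left: {7}→1  {8}→1  {9}→1
  2 left: {1,8}→1  {5,9}→1  {6,7}→1  {7,8}→2  {7,9}→2  {8,9}→2
  3 left: {1,7,8}→3  {1,8,9}→3  {3,5,9}→1  {4,6,7}→1  {5,7,9}→3  {5,8,9}→3  {6,7,8}→3  {6,7,9}→3  {7,8,9}→6
  4 left: {0,3,5,9}→1  {1,5,8,9}→6  {1,6,7,8}→6  {1,7,8,9}→12  {2,4,6,7}→1  {3,5,7,9}→4  {3,5,8,9}→4  {4,6,7,8}→4  {4,6,7,9}→4  {5,6,7,9}→6  {5,7,8,9}→12  {6,7,8,9}→12
  5 left: {0,3,5,7,9}→5  {0,3,5,8,9}→5  {1,3,5,8,9}→10  {1,4,6,7,8}→10  {1,5,7,8,9}→30  {1,6,7,8,9}→30  {2,4,6,7,8}→5  {2,4,6,7,9}→5  {3,5,6,7,9}→10  {3,5,7,8,9}→20  {4,5,6,7,9}→10  {4,6,7,8,9}→20  {5,6,7,8,9}→30
  6 left: {0,1,3,5,8,9}→15  {0,3,5,6,7,9}→15  {0,3,5,7,8,9}→30  {1,2,4,6,7,8}→15  {1,3,5,7,8,9}→60  {1,4,6,7,8,9}→60  {1,5,6,7,8,9}→90  {2,4,5,6,7,9}→15  {2,4,6,7,8,9}→30  {3,4,5,6,7,9}→20  {3,5,6,7,8,9}→60  {4,5,6,7,8,9}→60
  7 left: {0,1,3,5,7,8,9}→105  {0,3,4,5,6,7,9}→35  {0,3,5,6,7,8,9}→105  {1,2,4,6,7,8,9}→105  {1,3,5,6,7,8,9}→210  {1,4,5,6,7,8,9}→210  {2,3,4,5,6,7,9}→35  {2,4,5,6,7,8,9}→105  {3,4,5,6,7,8,9}→140
  8 left: {0,1,3,5,6,7,8,9}→420  {0,2,3,4,5,6,7,9}→70  {0,3,4,5,6,7,8,9}→280  {1,2,4,5,6,7,8,9}→420  {1,3,4,5,6,7,8,9}→560  {2,3,4,5,6,7,8,9}→280
  placing 0:a first → 1260 extensions
  placing 1:i first → 630 extensions
  placing 2:b first → 1260 extensions
total linear extensions = 3150

3150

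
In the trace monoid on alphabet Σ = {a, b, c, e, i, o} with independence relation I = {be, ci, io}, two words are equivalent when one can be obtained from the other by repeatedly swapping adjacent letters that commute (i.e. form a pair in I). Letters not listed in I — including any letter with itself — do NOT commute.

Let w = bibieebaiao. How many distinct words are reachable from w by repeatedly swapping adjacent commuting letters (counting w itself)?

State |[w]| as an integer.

3

drop 0:b onto floor
drop 1:i onto {0:b}
drop 2:b onto {1:i}
drop 3:i onto {2:b}
drop 4:e onto {3:i}
drop 5:e onto {4:e}
drop 6:b onto {3:i}
drop 7:a onto {5:e, 6:b}
drop 8:i onto {7:a}
drop 9:a onto {8:i}
drop 10:o onto {9:a}
ground layer = {0:b}
drop-orders for the pieces not yet dropped (sum over which currently-grounded one goes next):
  1 to go: {10} 1
  2 to go: {9,10} 1
  3 to go: {8,9,10} 1
  4 to go: {7,8,9,10} 1
  5 to go: {5,7,8,9,10} 1  {6,7,8,9,10} 1
  6 to go: {4,5,7,8,9,10} 1  {5,6,7,8,9,10} 2
  7 to go: {4,5,6,7,8,9,10} 3
  8 to go: {3,4,5,6,7,8,9,10} 3
  9 to go: {2,3,4,5,6,7,8,9,10} 3
  if 0:b drops first: 3 orders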